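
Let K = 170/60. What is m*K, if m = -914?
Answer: -7769/3 ≈ -2589.7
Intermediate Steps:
K = 17/6 (K = 170*(1/60) = 17/6 ≈ 2.8333)
m*K = -914*17/6 = -7769/3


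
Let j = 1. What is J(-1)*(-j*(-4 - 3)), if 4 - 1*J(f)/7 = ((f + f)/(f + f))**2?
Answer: 147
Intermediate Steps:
J(f) = 21 (J(f) = 28 - 7*((f + f)/(f + f))**2 = 28 - 7*((2*f)/((2*f)))**2 = 28 - 7*((2*f)*(1/(2*f)))**2 = 28 - 7*1**2 = 28 - 7*1 = 28 - 7 = 21)
J(-1)*(-j*(-4 - 3)) = 21*(-(-4 - 3)) = 21*(-(-7)) = 21*(-1*(-7)) = 21*7 = 147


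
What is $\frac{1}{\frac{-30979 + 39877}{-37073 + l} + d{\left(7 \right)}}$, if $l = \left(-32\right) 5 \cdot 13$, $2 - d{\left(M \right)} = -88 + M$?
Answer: $\frac{13051}{1080267} \approx 0.012081$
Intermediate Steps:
$d{\left(M \right)} = 90 - M$ ($d{\left(M \right)} = 2 - \left(-88 + M\right) = 90 - M$)
$l = -2080$ ($l = \left(-160\right) 13 = -2080$)
$\frac{1}{\frac{-30979 + 39877}{-37073 + l} + d{\left(7 \right)}} = \frac{1}{\frac{-30979 + 39877}{-37073 - 2080} + \left(90 - 7\right)} = \frac{1}{\frac{8898}{-39153} + \left(90 - 7\right)} = \frac{1}{8898 \left(- \frac{1}{39153}\right) + 83} = \frac{1}{- \frac{2966}{13051} + 83} = \frac{1}{\frac{1080267}{13051}} = \frac{13051}{1080267}$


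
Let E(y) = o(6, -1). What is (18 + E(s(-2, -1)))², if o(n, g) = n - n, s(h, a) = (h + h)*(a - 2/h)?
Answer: 324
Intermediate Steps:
s(h, a) = 2*h*(a - 2/h) (s(h, a) = (2*h)*(a - 2/h) = 2*h*(a - 2/h))
o(n, g) = 0
E(y) = 0
(18 + E(s(-2, -1)))² = (18 + 0)² = 18² = 324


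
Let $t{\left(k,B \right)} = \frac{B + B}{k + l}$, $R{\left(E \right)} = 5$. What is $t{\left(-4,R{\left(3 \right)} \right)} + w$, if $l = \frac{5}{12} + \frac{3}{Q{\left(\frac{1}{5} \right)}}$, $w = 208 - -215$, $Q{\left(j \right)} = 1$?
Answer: $\frac{2841}{7} \approx 405.86$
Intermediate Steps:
$w = 423$ ($w = 208 + 215 = 423$)
$l = \frac{41}{12}$ ($l = \frac{5}{12} + \frac{3}{1} = 5 \cdot \frac{1}{12} + 3 \cdot 1 = \frac{5}{12} + 3 = \frac{41}{12} \approx 3.4167$)
$t{\left(k,B \right)} = \frac{2 B}{\frac{41}{12} + k}$ ($t{\left(k,B \right)} = \frac{B + B}{k + \frac{41}{12}} = \frac{2 B}{\frac{41}{12} + k}$)
$t{\left(-4,R{\left(3 \right)} \right)} + w = 24 \cdot 5 \frac{1}{41 + 12 \left(-4\right)} + 423 = 24 \cdot 5 \frac{1}{41 - 48} + 423 = 24 \cdot 5 \frac{1}{-7} + 423 = 24 \cdot 5 \left(- \frac{1}{7}\right) + 423 = - \frac{120}{7} + 423 = \frac{2841}{7}$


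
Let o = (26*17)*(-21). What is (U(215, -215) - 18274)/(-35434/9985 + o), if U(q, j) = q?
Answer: 180319115/92716204 ≈ 1.9449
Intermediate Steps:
o = -9282 (o = 442*(-21) = -9282)
(U(215, -215) - 18274)/(-35434/9985 + o) = (215 - 18274)/(-35434/9985 - 9282) = -18059/(-35434*1/9985 - 9282) = -18059/(-35434/9985 - 9282) = -18059/(-92716204/9985) = -18059*(-9985/92716204) = 180319115/92716204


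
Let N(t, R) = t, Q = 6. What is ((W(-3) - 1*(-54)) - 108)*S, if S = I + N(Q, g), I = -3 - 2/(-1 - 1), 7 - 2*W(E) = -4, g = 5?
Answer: -194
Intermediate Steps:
W(E) = 11/2 (W(E) = 7/2 - ½*(-4) = 7/2 + 2 = 11/2)
I = -2 (I = -3 - 2/(-2) = -3 - ½*(-2) = -3 + 1 = -2)
S = 4 (S = -2 + 6 = 4)
((W(-3) - 1*(-54)) - 108)*S = ((11/2 - 1*(-54)) - 108)*4 = ((11/2 + 54) - 108)*4 = (119/2 - 108)*4 = -97/2*4 = -194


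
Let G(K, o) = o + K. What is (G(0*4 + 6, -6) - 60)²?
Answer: 3600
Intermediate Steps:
G(K, o) = K + o
(G(0*4 + 6, -6) - 60)² = (((0*4 + 6) - 6) - 60)² = (((0 + 6) - 6) - 60)² = ((6 - 6) - 60)² = (0 - 60)² = (-60)² = 3600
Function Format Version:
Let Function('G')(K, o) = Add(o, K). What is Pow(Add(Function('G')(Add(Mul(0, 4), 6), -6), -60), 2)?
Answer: 3600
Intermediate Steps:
Function('G')(K, o) = Add(K, o)
Pow(Add(Function('G')(Add(Mul(0, 4), 6), -6), -60), 2) = Pow(Add(Add(Add(Mul(0, 4), 6), -6), -60), 2) = Pow(Add(Add(Add(0, 6), -6), -60), 2) = Pow(Add(Add(6, -6), -60), 2) = Pow(Add(0, -60), 2) = Pow(-60, 2) = 3600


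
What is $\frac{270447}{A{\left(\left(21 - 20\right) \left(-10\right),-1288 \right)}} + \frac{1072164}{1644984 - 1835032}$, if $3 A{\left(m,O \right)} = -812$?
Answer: $- \frac{9691520721}{9644936} \approx -1004.8$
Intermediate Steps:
$A{\left(m,O \right)} = - \frac{812}{3}$ ($A{\left(m,O \right)} = \frac{1}{3} \left(-812\right) = - \frac{812}{3}$)
$\frac{270447}{A{\left(\left(21 - 20\right) \left(-10\right),-1288 \right)}} + \frac{1072164}{1644984 - 1835032} = \frac{270447}{- \frac{812}{3}} + \frac{1072164}{1644984 - 1835032} = 270447 \left(- \frac{3}{812}\right) + \frac{1072164}{1644984 - 1835032} = - \frac{811341}{812} + \frac{1072164}{-190048} = - \frac{811341}{812} + 1072164 \left(- \frac{1}{190048}\right) = - \frac{811341}{812} - \frac{268041}{47512} = - \frac{9691520721}{9644936}$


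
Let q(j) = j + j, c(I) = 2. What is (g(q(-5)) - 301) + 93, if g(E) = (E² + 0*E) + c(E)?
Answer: -106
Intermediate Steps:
q(j) = 2*j
g(E) = 2 + E² (g(E) = (E² + 0*E) + 2 = (E² + 0) + 2 = E² + 2 = 2 + E²)
(g(q(-5)) - 301) + 93 = ((2 + (2*(-5))²) - 301) + 93 = ((2 + (-10)²) - 301) + 93 = ((2 + 100) - 301) + 93 = (102 - 301) + 93 = -199 + 93 = -106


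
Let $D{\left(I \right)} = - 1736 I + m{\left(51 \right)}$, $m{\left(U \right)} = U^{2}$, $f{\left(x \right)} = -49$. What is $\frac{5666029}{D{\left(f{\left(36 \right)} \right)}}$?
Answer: $\frac{5666029}{87665} \approx 64.633$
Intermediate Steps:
$D{\left(I \right)} = 2601 - 1736 I$ ($D{\left(I \right)} = - 1736 I + 51^{2} = - 1736 I + 2601 = 2601 - 1736 I$)
$\frac{5666029}{D{\left(f{\left(36 \right)} \right)}} = \frac{5666029}{2601 - -85064} = \frac{5666029}{2601 + 85064} = \frac{5666029}{87665}$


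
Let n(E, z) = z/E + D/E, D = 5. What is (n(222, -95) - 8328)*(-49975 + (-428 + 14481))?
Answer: 11069400222/37 ≈ 2.9917e+8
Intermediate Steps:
n(E, z) = 5/E + z/E (n(E, z) = z/E + 5/E = 5/E + z/E)
(n(222, -95) - 8328)*(-49975 + (-428 + 14481)) = ((5 - 95)/222 - 8328)*(-49975 + (-428 + 14481)) = ((1/222)*(-90) - 8328)*(-49975 + 14053) = (-15/37 - 8328)*(-35922) = -308151/37*(-35922) = 11069400222/37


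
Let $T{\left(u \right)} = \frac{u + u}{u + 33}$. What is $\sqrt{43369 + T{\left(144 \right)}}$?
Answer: $\frac{\sqrt{150973153}}{59} \approx 208.26$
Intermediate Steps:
$T{\left(u \right)} = \frac{2 u}{33 + u}$
$\sqrt{43369 + T{\left(144 \right)}} = \sqrt{43369 + 2 \cdot 144 \frac{1}{33 + 144}} = \sqrt{43369 + 2 \cdot 144 \cdot \frac{1}{177}} = \sqrt{43369 + \frac{96}{59}} = \sqrt{\frac{2558867}{59}} = \frac{\sqrt{150973153}}{59}$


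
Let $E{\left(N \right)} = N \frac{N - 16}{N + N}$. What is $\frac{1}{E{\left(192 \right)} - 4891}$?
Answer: $- \frac{1}{4803} \approx -0.0002082$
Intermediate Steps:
$E{\left(N \right)} = -8 + \frac{N}{2}$ ($E{\left(N \right)} = N \frac{-16 + N}{2 N} = -8 + \frac{N}{2}$)
$\frac{1}{E{\left(192 \right)} - 4891} = \frac{1}{\left(-8 + \frac{1}{2} \cdot 192\right) - 4891} = \frac{1}{\left(-8 + 96\right) - 4891} = \frac{1}{88 - 4891} = \frac{1}{-4803} = - \frac{1}{4803}$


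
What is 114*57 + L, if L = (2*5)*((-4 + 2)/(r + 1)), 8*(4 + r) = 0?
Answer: 19514/3 ≈ 6504.7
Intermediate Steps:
r = -4 (r = -4 + (⅛)*0 = -4 + 0 = -4)
L = 20/3 (L = (2*5)*((-4 + 2)/(-4 + 1)) = 10*(-2/(-3)) = 10*(-2*(-⅓)) = 10*(⅔) = 20/3 ≈ 6.6667)
114*57 + L = 114*57 + 20/3 = 6498 + 20/3 = 19514/3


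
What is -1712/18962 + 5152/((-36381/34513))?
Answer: -1685857005592/344928261 ≈ -4887.6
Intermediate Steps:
-1712/18962 + 5152/((-36381/34513)) = -1712*1/18962 + 5152/((-36381*1/34513)) = -856/9481 + 5152/(-36381/34513) = -856/9481 + 5152*(-34513/36381) = -856/9481 - 177810976/36381 = -1685857005592/344928261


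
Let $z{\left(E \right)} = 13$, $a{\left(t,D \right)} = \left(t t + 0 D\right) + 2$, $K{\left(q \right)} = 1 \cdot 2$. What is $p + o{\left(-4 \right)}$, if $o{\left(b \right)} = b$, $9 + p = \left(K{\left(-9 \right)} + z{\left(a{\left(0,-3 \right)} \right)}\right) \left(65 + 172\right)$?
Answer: $3542$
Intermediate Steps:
$K{\left(q \right)} = 2$
$a{\left(t,D \right)} = 2 + t^{2}$ ($a{\left(t,D \right)} = \left(t^{2} + 0\right) + 2 = t^{2} + 2 = 2 + t^{2}$)
$p = 3546$ ($p = -9 + \left(2 + 13\right) \left(65 + 172\right) = -9 + 15 \cdot 237 = -9 + 3555 = 3546$)
$p + o{\left(-4 \right)} = 3546 - 4 = 3542$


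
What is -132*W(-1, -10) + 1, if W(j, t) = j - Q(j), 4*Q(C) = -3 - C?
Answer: 67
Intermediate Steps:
Q(C) = -3/4 - C/4 (Q(C) = (-3 - C)/4 = -3/4 - C/4)
W(j, t) = 3/4 + 5*j/4 (W(j, t) = j - (-3/4 - j/4) = j + (3/4 + j/4) = 3/4 + 5*j/4)
-132*W(-1, -10) + 1 = -132*(3/4 + (5/4)*(-1)) + 1 = -132*(3/4 - 5/4) + 1 = -132*(-1/2) + 1 = 66 + 1 = 67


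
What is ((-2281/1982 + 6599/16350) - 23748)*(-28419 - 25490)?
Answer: 10372021231665847/8101425 ≈ 1.2803e+9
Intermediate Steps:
((-2281/1982 + 6599/16350) - 23748)*(-28419 - 25490) = ((-2281*1/1982 + 6599*(1/16350)) - 23748)*(-53909) = ((-2281/1982 + 6599/16350) - 23748)*(-53909) = (-6053783/8101425 - 23748)*(-53909) = -192398694683/8101425*(-53909) = 10372021231665847/8101425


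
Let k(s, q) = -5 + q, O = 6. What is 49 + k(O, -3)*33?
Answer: -215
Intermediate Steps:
49 + k(O, -3)*33 = 49 + (-5 - 3)*33 = 49 - 8*33 = 49 - 264 = -215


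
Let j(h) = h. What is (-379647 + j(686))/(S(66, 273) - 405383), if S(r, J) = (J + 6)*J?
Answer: 378961/329216 ≈ 1.1511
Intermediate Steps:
S(r, J) = J*(6 + J) (S(r, J) = (6 + J)*J = J*(6 + J))
(-379647 + j(686))/(S(66, 273) - 405383) = (-379647 + 686)/(273*(6 + 273) - 405383) = -378961/(273*279 - 405383) = -378961/(76167 - 405383) = -378961/(-329216) = -378961*(-1/329216) = 378961/329216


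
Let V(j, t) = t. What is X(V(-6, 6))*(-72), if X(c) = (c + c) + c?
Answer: -1296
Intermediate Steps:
X(c) = 3*c (X(c) = 2*c + c = 3*c)
X(V(-6, 6))*(-72) = (3*6)*(-72) = 18*(-72) = -1296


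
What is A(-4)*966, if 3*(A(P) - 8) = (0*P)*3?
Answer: 7728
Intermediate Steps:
A(P) = 8 (A(P) = 8 + ((0*P)*3)/3 = 8 + (0*3)/3 = 8 + (⅓)*0 = 8 + 0 = 8)
A(-4)*966 = 8*966 = 7728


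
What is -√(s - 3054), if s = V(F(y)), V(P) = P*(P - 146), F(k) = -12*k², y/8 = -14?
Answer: -√22680652818 ≈ -1.5060e+5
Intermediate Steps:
y = -112 (y = 8*(-14) = -112)
V(P) = P*(-146 + P)
s = 22680655872 (s = (-12*(-112)²)*(-146 - 12*(-112)²) = (-12*12544)*(-146 - 12*12544) = -150528*(-146 - 150528) = -150528*(-150674) = 22680655872)
-√(s - 3054) = -√(22680655872 - 3054) = -√22680652818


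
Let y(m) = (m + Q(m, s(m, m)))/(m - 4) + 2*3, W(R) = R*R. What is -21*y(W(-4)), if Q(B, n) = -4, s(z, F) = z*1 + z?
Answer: -147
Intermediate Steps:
s(z, F) = 2*z (s(z, F) = z + z = 2*z)
W(R) = R²
y(m) = 7 (y(m) = (m - 4)/(m - 4) + 2*3 = (-4 + m)/(-4 + m) + 6 = 1 + 6 = 7)
-21*y(W(-4)) = -21*7 = -147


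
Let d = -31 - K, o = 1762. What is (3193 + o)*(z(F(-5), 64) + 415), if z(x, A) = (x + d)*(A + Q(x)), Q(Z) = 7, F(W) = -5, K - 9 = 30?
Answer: -24329050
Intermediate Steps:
K = 39 (K = 9 + 30 = 39)
d = -70 (d = -31 - 1*39 = -31 - 39 = -70)
z(x, A) = (-70 + x)*(7 + A) (z(x, A) = (x - 70)*(A + 7) = (-70 + x)*(7 + A))
(3193 + o)*(z(F(-5), 64) + 415) = (3193 + 1762)*((-490 - 70*64 + 7*(-5) + 64*(-5)) + 415) = 4955*((-490 - 4480 - 35 - 320) + 415) = 4955*(-5325 + 415) = 4955*(-4910) = -24329050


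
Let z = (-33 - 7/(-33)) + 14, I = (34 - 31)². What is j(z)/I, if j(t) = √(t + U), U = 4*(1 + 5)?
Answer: 2*√1419/297 ≈ 0.25367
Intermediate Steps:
U = 24 (U = 4*6 = 24)
I = 9 (I = 3² = 9)
z = -620/33 (z = (-33 - 7*(-1/33)) + 14 = (-33 + 7/33) + 14 = -1082/33 + 14 = -620/33 ≈ -18.788)
j(t) = √(24 + t) (j(t) = √(t + 24) = √(24 + t))
j(z)/I = √(24 - 620/33)/9 = √(172/33)*(⅑) = (2*√1419/33)*(⅑) = 2*√1419/297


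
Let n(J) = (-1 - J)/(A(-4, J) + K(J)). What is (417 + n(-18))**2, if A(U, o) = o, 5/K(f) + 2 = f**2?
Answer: 5805078253129/33535681 ≈ 1.7310e+5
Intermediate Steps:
K(f) = 5/(-2 + f**2)
n(J) = (-1 - J)/(J + 5/(-2 + J**2))
(417 + n(-18))**2 = (417 - (1 - 18)*(-2 + (-18)**2)/(5 - 18*(-2 + (-18)**2)))**2 = (417 - 1*(-17)*(-2 + 324)/(5 - 18*(-2 + 324)))**2 = (417 - 1*(-17)*322/(5 - 18*322))**2 = (417 - 1*(-17)*322/(5 - 5796))**2 = (417 - 1*(-17)*322/(-5791))**2 = (417 - 1*(-1/5791)*(-17)*322)**2 = (417 - 5474/5791)**2 = (2409373/5791)**2 = 5805078253129/33535681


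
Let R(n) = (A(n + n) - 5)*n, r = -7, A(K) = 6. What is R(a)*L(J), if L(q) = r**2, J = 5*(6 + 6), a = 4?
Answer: 196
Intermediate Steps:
J = 60 (J = 5*12 = 60)
L(q) = 49 (L(q) = (-7)**2 = 49)
R(n) = n (R(n) = (6 - 5)*n = 1*n = n)
R(a)*L(J) = 4*49 = 196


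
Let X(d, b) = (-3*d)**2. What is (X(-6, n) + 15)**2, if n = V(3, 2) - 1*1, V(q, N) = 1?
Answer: 114921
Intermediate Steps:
n = 0 (n = 1 - 1*1 = 1 - 1 = 0)
X(d, b) = 9*d**2
(X(-6, n) + 15)**2 = (9*(-6)**2 + 15)**2 = (9*36 + 15)**2 = (324 + 15)**2 = 339**2 = 114921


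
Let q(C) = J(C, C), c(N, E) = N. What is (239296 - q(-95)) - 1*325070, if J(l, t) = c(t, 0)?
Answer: -85679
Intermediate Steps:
J(l, t) = t
q(C) = C
(239296 - q(-95)) - 1*325070 = (239296 - 1*(-95)) - 1*325070 = (239296 + 95) - 325070 = 239391 - 325070 = -85679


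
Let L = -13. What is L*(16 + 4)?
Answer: -260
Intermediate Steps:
L*(16 + 4) = -13*(16 + 4) = -13*20 = -260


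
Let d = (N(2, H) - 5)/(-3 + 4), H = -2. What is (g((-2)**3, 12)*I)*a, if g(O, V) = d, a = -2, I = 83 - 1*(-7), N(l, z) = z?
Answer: 1260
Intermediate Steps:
I = 90 (I = 83 + 7 = 90)
d = -7 (d = (-2 - 5)/(-3 + 4) = -7/1 = -7*1 = -7)
g(O, V) = -7
(g((-2)**3, 12)*I)*a = -7*90*(-2) = -630*(-2) = 1260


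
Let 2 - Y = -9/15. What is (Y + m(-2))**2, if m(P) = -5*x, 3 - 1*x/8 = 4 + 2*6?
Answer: 6827769/25 ≈ 2.7311e+5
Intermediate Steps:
Y = 13/5 (Y = 2 - (-9)/15 = 2 - 1*(-3/5) = 2 + 3/5 = 13/5 ≈ 2.6000)
x = -104 (x = 24 - 8*(4 + 2*6) = 24 - 8*(4 + 12) = 24 - 8*16 = 24 - 128 = -104)
m(P) = 520 (m(P) = -5*(-104) = 520)
(Y + m(-2))**2 = (13/5 + 520)**2 = (2613/5)**2 = 6827769/25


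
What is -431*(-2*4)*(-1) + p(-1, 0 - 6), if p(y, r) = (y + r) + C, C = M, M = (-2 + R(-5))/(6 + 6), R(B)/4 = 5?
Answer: -6907/2 ≈ -3453.5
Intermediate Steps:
R(B) = 20 (R(B) = 4*5 = 20)
M = 3/2 (M = (-2 + 20)/(6 + 6) = 18/12 = 18*(1/12) = 3/2 ≈ 1.5000)
C = 3/2 ≈ 1.5000
p(y, r) = 3/2 + r + y (p(y, r) = (y + r) + 3/2 = (r + y) + 3/2 = 3/2 + r + y)
-431*(-2*4)*(-1) + p(-1, 0 - 6) = -431*(-2*4)*(-1) + (3/2 + (0 - 6) - 1) = -(-3448)*(-1) + (3/2 - 6 - 1) = -431*8 - 11/2 = -3448 - 11/2 = -6907/2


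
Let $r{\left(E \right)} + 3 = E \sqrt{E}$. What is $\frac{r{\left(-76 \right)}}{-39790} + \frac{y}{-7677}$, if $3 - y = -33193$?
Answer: $- \frac{1320845809}{305467830} + \frac{76 i \sqrt{19}}{19895} \approx -4.324 + 0.016651 i$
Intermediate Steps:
$y = 33196$ ($y = 3 - -33193 = 3 + 33193 = 33196$)
$r{\left(E \right)} = -3 + E^{\frac{3}{2}}$ ($r{\left(E \right)} = -3 + E \sqrt{E} = -3 + E^{\frac{3}{2}}$)
$\frac{r{\left(-76 \right)}}{-39790} + \frac{y}{-7677} = \frac{-3 + \left(-76\right)^{\frac{3}{2}}}{-39790} + \frac{33196}{-7677} = \left(-3 - 152 i \sqrt{19}\right) \left(- \frac{1}{39790}\right) + 33196 \left(- \frac{1}{7677}\right) = \left(\frac{3}{39790} + \frac{76 i \sqrt{19}}{19895}\right) - \frac{33196}{7677} = - \frac{1320845809}{305467830} + \frac{76 i \sqrt{19}}{19895}$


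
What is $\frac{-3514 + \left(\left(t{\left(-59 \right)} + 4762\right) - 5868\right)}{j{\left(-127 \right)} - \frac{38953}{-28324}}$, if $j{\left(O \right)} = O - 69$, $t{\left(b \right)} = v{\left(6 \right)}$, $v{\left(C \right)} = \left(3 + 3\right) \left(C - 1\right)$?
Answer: $\frac{43335720}{1837517} \approx 23.584$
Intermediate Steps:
$v{\left(C \right)} = -6 + 6 C$ ($v{\left(C \right)} = 6 \left(-1 + C\right) = -6 + 6 C$)
$t{\left(b \right)} = 30$ ($t{\left(b \right)} = -6 + 6 \cdot 6 = -6 + 36 = 30$)
$j{\left(O \right)} = -69 + O$ ($j{\left(O \right)} = O - 69 = -69 + O$)
$\frac{-3514 + \left(\left(t{\left(-59 \right)} + 4762\right) - 5868\right)}{j{\left(-127 \right)} - \frac{38953}{-28324}} = \frac{-3514 + \left(\left(30 + 4762\right) - 5868\right)}{\left(-69 - 127\right) - \frac{38953}{-28324}} = \frac{-3514 + \left(4792 - 5868\right)}{-196 - - \frac{38953}{28324}} = \frac{-3514 - 1076}{-196 + \frac{38953}{28324}} = - \frac{4590}{- \frac{5512551}{28324}} = \left(-4590\right) \left(- \frac{28324}{5512551}\right) = \frac{43335720}{1837517}$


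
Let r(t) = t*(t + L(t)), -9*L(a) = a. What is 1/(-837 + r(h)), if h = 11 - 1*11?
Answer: -1/837 ≈ -0.0011947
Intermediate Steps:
h = 0 (h = 11 - 11 = 0)
L(a) = -a/9
r(t) = 8*t²/9 (r(t) = t*(t - t/9) = t*(8*t/9) = 8*t²/9)
1/(-837 + r(h)) = 1/(-837 + (8/9)*0²) = 1/(-837 + (8/9)*0) = 1/(-837 + 0) = 1/(-837) = -1/837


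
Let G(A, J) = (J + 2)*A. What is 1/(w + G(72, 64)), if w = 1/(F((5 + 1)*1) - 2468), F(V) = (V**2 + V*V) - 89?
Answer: 2485/11808719 ≈ 0.00021044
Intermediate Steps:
G(A, J) = A*(2 + J) (G(A, J) = (2 + J)*A = A*(2 + J))
F(V) = -89 + 2*V**2 (F(V) = (V**2 + V**2) - 89 = 2*V**2 - 89 = -89 + 2*V**2)
w = -1/2485 (w = 1/((-89 + 2*((5 + 1)*1)**2) - 2468) = 1/((-89 + 2*(6*1)**2) - 2468) = 1/((-89 + 2*6**2) - 2468) = 1/((-89 + 2*36) - 2468) = 1/((-89 + 72) - 2468) = 1/(-17 - 2468) = 1/(-2485) = -1/2485 ≈ -0.00040241)
1/(w + G(72, 64)) = 1/(-1/2485 + 72*(2 + 64)) = 1/(-1/2485 + 72*66) = 1/(-1/2485 + 4752) = 1/(11808719/2485) = 2485/11808719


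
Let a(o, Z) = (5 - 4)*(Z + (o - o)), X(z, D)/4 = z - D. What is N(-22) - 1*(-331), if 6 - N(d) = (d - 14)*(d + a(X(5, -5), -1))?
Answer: -491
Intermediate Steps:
X(z, D) = -4*D + 4*z (X(z, D) = 4*(z - D) = -4*D + 4*z)
a(o, Z) = Z (a(o, Z) = 1*(Z + 0) = 1*Z = Z)
N(d) = 6 - (-1 + d)*(-14 + d) (N(d) = 6 - (d - 14)*(d - 1) = 6 - (-14 + d)*(-1 + d) = 6 - (-1 + d)*(-14 + d))
N(-22) - 1*(-331) = (-8 - 1*(-22)² + 15*(-22)) - 1*(-331) = (-8 - 1*484 - 330) + 331 = (-8 - 484 - 330) + 331 = -822 + 331 = -491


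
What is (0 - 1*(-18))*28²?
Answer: 14112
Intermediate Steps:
(0 - 1*(-18))*28² = (0 + 18)*784 = 18*784 = 14112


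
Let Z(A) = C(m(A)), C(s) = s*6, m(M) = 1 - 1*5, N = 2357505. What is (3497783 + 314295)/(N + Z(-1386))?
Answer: 3812078/2357481 ≈ 1.6170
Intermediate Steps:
m(M) = -4 (m(M) = 1 - 5 = -4)
C(s) = 6*s
Z(A) = -24 (Z(A) = 6*(-4) = -24)
(3497783 + 314295)/(N + Z(-1386)) = (3497783 + 314295)/(2357505 - 24) = 3812078/2357481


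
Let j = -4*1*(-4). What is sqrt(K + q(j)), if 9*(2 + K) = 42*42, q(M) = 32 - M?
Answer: sqrt(210) ≈ 14.491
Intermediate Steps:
j = 16 (j = -4*(-4) = 16)
K = 194 (K = -2 + (42*42)/9 = -2 + (1/9)*1764 = -2 + 196 = 194)
sqrt(K + q(j)) = sqrt(194 + (32 - 1*16)) = sqrt(194 + (32 - 16)) = sqrt(194 + 16) = sqrt(210)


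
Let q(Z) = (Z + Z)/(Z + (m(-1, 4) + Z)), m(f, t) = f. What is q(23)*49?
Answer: 2254/45 ≈ 50.089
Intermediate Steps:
q(Z) = 2*Z/(-1 + 2*Z) (q(Z) = (Z + Z)/(Z + (-1 + Z)) = (2*Z)/(-1 + 2*Z) = 2*Z/(-1 + 2*Z))
q(23)*49 = (2*23/(-1 + 2*23))*49 = (2*23/(-1 + 46))*49 = (2*23/45)*49 = (2*23*(1/45))*49 = (46/45)*49 = 2254/45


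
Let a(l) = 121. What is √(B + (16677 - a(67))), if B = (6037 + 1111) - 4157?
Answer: √19547 ≈ 139.81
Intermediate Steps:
B = 2991 (B = 7148 - 4157 = 2991)
√(B + (16677 - a(67))) = √(2991 + (16677 - 1*121)) = √(2991 + (16677 - 121)) = √(2991 + 16556) = √19547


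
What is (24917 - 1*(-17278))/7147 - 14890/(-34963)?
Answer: 1581682615/249880561 ≈ 6.3298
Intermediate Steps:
(24917 - 1*(-17278))/7147 - 14890/(-34963) = (24917 + 17278)*(1/7147) - 14890*(-1/34963) = 42195*(1/7147) + 14890/34963 = 42195/7147 + 14890/34963 = 1581682615/249880561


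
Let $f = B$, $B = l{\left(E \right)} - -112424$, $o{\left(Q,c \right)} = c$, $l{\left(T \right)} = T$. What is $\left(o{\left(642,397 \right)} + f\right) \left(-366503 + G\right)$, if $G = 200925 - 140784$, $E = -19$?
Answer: $-34558246324$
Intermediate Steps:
$B = 112405$ ($B = -19 - -112424 = -19 + 112424 = 112405$)
$G = 60141$ ($G = 200925 - 140784 = 60141$)
$f = 112405$
$\left(o{\left(642,397 \right)} + f\right) \left(-366503 + G\right) = \left(397 + 112405\right) \left(-366503 + 60141\right) = 112802 \left(-306362\right) = -34558246324$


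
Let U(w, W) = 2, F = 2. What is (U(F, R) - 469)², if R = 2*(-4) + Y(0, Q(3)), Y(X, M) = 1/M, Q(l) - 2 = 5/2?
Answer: 218089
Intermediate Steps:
Q(l) = 9/2 (Q(l) = 2 + 5/2 = 9/2)
R = -70/9 (R = 2*(-4) + 1/(9/2) = -8 + 2/9 = -70/9 ≈ -7.7778)
(U(F, R) - 469)² = (2 - 469)² = (-467)² = 218089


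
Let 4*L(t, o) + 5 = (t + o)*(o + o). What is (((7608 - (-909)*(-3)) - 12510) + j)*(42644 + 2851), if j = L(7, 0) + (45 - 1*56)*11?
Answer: -1410572475/4 ≈ -3.5264e+8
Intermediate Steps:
L(t, o) = -5/4 + o*(o + t)/2 (L(t, o) = -5/4 + ((t + o)*(o + o))/4 = -5/4 + ((o + t)*(2*o))/4 = -5/4 + (2*o*(o + t))/4 = -5/4 + o*(o + t)/2)
j = -489/4 (j = (-5/4 + (½)*0² + (½)*0*7) + (45 - 1*56)*11 = (-5/4 + (½)*0 + 0) + (45 - 56)*11 = (-5/4 + 0 + 0) - 11*11 = -5/4 - 121 = -489/4 ≈ -122.25)
(((7608 - (-909)*(-3)) - 12510) + j)*(42644 + 2851) = (((7608 - (-909)*(-3)) - 12510) - 489/4)*(42644 + 2851) = (((7608 - 1*2727) - 12510) - 489/4)*45495 = (((7608 - 2727) - 12510) - 489/4)*45495 = ((4881 - 12510) - 489/4)*45495 = (-7629 - 489/4)*45495 = -31005/4*45495 = -1410572475/4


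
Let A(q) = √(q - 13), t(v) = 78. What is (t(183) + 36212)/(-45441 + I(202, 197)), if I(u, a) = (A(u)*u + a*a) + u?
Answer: -58336175/8408236 - 5497935*√21/8408236 ≈ -9.9344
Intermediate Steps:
A(q) = √(-13 + q)
I(u, a) = u + a² + u*√(-13 + u) (I(u, a) = (√(-13 + u)*u + a*a) + u = (u*√(-13 + u) + a²) + u = (a² + u*√(-13 + u)) + u = u + a² + u*√(-13 + u))
(t(183) + 36212)/(-45441 + I(202, 197)) = (78 + 36212)/(-45441 + (202 + 197² + 202*√(-13 + 202))) = 36290/(-45441 + (202 + 38809 + 202*√189)) = 36290/(-45441 + (202 + 38809 + 202*(3*√21))) = 36290/(-45441 + (202 + 38809 + 606*√21)) = 36290/(-45441 + (39011 + 606*√21)) = 36290/(-6430 + 606*√21)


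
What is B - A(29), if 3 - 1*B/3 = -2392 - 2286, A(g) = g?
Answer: 14014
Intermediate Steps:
B = 14043 (B = 9 - 3*(-2392 - 2286) = 9 - 3*(-4678) = 9 + 14034 = 14043)
B - A(29) = 14043 - 1*29 = 14043 - 29 = 14014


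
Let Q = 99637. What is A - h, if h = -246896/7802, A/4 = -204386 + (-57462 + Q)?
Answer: -2531016996/3901 ≈ -6.4881e+5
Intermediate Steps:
A = -648844 (A = 4*(-204386 + (-57462 + 99637)) = 4*(-204386 + 42175) = 4*(-162211) = -648844)
h = -123448/3901 (h = -246896*1/7802 = -123448/3901 ≈ -31.645)
A - h = -648844 - 1*(-123448/3901) = -648844 + 123448/3901 = -2531016996/3901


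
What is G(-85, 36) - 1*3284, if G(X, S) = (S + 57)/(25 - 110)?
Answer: -279233/85 ≈ -3285.1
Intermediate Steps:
G(X, S) = -57/85 - S/85 (G(X, S) = (57 + S)/(-85) = (57 + S)*(-1/85) = -57/85 - S/85)
G(-85, 36) - 1*3284 = (-57/85 - 1/85*36) - 1*3284 = (-57/85 - 36/85) - 3284 = -93/85 - 3284 = -279233/85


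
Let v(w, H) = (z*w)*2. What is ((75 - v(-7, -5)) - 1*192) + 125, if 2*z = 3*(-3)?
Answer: -55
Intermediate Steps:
z = -9/2 (z = (3*(-3))/2 = (1/2)*(-9) = -9/2 ≈ -4.5000)
v(w, H) = -9*w (v(w, H) = -9*w/2*2 = -9*w)
((75 - v(-7, -5)) - 1*192) + 125 = ((75 - (-9)*(-7)) - 1*192) + 125 = ((75 - 1*63) - 192) + 125 = ((75 - 63) - 192) + 125 = (12 - 192) + 125 = -180 + 125 = -55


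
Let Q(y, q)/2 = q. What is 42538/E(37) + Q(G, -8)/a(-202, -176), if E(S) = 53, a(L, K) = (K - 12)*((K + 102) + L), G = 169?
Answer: 137950681/171879 ≈ 802.60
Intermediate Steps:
Q(y, q) = 2*q
a(L, K) = (-12 + K)*(102 + K + L) (a(L, K) = (-12 + K)*((102 + K) + L) = (-12 + K)*(102 + K + L))
42538/E(37) + Q(G, -8)/a(-202, -176) = 42538/53 + (2*(-8))/(-1224 + (-176)² - 12*(-202) + 90*(-176) - 176*(-202)) = 42538*(1/53) - 16/(-1224 + 30976 + 2424 - 15840 + 35552) = 42538/53 - 16/51888 = 42538/53 - 16*1/51888 = 42538/53 - 1/3243 = 137950681/171879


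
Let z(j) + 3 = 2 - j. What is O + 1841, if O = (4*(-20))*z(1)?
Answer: 2001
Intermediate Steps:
z(j) = -1 - j (z(j) = -3 + (2 - j) = -1 - j)
O = 160 (O = (4*(-20))*(-1 - 1*1) = -80*(-1 - 1) = -80*(-2) = 160)
O + 1841 = 160 + 1841 = 2001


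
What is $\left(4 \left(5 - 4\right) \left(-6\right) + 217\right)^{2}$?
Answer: $37249$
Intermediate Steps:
$\left(4 \left(5 - 4\right) \left(-6\right) + 217\right)^{2} = \left(4 \cdot 1 \left(-6\right) + 217\right)^{2} = \left(4 \left(-6\right) + 217\right)^{2} = \left(-24 + 217\right)^{2} = 193^{2} = 37249$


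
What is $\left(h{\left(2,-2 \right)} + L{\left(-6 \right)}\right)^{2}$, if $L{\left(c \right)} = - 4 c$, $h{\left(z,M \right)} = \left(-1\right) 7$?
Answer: $289$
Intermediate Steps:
$h{\left(z,M \right)} = -7$
$\left(h{\left(2,-2 \right)} + L{\left(-6 \right)}\right)^{2} = \left(-7 - -24\right)^{2} = \left(-7 + 24\right)^{2} = 17^{2} = 289$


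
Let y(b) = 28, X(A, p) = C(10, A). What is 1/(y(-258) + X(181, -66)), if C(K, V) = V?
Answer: 1/209 ≈ 0.0047847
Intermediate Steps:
X(A, p) = A
1/(y(-258) + X(181, -66)) = 1/(28 + 181) = 1/209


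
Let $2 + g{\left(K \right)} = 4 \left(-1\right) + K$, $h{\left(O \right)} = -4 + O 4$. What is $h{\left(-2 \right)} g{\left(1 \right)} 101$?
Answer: $6060$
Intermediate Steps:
$h{\left(O \right)} = -4 + 4 O$
$g{\left(K \right)} = -6 + K$ ($g{\left(K \right)} = -2 + \left(4 \left(-1\right) + K\right) = -2 + \left(-4 + K\right) = -6 + K$)
$h{\left(-2 \right)} g{\left(1 \right)} 101 = \left(-4 + 4 \left(-2\right)\right) \left(-6 + 1\right) 101 = \left(-4 - 8\right) \left(-5\right) 101 = \left(-12\right) \left(-5\right) 101 = 60 \cdot 101 = 6060$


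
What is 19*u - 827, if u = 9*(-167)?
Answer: -29384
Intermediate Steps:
u = -1503
19*u - 827 = 19*(-1503) - 827 = -28557 - 827 = -29384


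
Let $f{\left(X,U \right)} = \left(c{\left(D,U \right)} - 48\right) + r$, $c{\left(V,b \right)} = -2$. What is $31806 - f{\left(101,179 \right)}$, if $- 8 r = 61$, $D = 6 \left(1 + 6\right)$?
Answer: $\frac{254909}{8} \approx 31864.0$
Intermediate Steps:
$D = 42$ ($D = 6 \cdot 7 = 42$)
$r = - \frac{61}{8}$ ($r = \left(- \frac{1}{8}\right) 61 = - \frac{61}{8} \approx -7.625$)
$f{\left(X,U \right)} = - \frac{461}{8}$ ($f{\left(X,U \right)} = \left(-2 - 48\right) - \frac{61}{8} = -50 - \frac{61}{8} = - \frac{461}{8}$)
$31806 - f{\left(101,179 \right)} = 31806 - - \frac{461}{8} = 31806 + \frac{461}{8} = \frac{254909}{8}$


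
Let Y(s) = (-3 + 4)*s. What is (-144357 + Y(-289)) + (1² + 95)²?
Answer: -135430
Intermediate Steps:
Y(s) = s (Y(s) = 1*s = s)
(-144357 + Y(-289)) + (1² + 95)² = (-144357 - 289) + (1² + 95)² = -144646 + (1 + 95)² = -144646 + 96² = -144646 + 9216 = -135430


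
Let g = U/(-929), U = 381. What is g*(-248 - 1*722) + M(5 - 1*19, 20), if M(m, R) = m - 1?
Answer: 355635/929 ≈ 382.81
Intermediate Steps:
M(m, R) = -1 + m
g = -381/929 (g = 381/(-929) = 381*(-1/929) = -381/929 ≈ -0.41012)
g*(-248 - 1*722) + M(5 - 1*19, 20) = -381*(-248 - 1*722)/929 + (-1 + (5 - 1*19)) = -381*(-248 - 722)/929 + (-1 + (5 - 19)) = -381/929*(-970) + (-1 - 14) = 369570/929 - 15 = 355635/929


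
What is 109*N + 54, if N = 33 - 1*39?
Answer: -600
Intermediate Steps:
N = -6 (N = 33 - 39 = -6)
109*N + 54 = 109*(-6) + 54 = -654 + 54 = -600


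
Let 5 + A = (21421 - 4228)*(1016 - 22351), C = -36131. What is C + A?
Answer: -366848791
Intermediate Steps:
A = -366812660 (A = -5 + (21421 - 4228)*(1016 - 22351) = -5 + 17193*(-21335) = -5 - 366812655 = -366812660)
C + A = -36131 - 366812660 = -366848791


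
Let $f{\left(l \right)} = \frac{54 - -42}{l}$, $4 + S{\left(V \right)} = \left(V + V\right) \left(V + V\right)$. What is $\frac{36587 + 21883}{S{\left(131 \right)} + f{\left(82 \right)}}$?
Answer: $\frac{399545}{469048} \approx 0.85182$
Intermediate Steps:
$S{\left(V \right)} = -4 + 4 V^{2}$ ($S{\left(V \right)} = -4 + \left(V + V\right) \left(V + V\right) = -4 + 2 V 2 V = -4 + 4 V^{2}$)
$f{\left(l \right)} = \frac{96}{l}$ ($f{\left(l \right)} = \frac{54 + 42}{l} = \frac{96}{l}$)
$\frac{36587 + 21883}{S{\left(131 \right)} + f{\left(82 \right)}} = \frac{36587 + 21883}{\left(-4 + 4 \cdot 131^{2}\right) + \frac{96}{82}} = \frac{58470}{\left(-4 + 4 \cdot 17161\right) + 96 \cdot \frac{1}{82}} = \frac{58470}{\left(-4 + 68644\right) + \frac{48}{41}} = \frac{58470}{68640 + \frac{48}{41}} = \frac{58470}{\frac{2814288}{41}} = 58470 \cdot \frac{41}{2814288} = \frac{399545}{469048}$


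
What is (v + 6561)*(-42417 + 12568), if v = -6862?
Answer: 8984549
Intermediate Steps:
(v + 6561)*(-42417 + 12568) = (-6862 + 6561)*(-42417 + 12568) = -301*(-29849) = 8984549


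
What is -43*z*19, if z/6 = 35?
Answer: -171570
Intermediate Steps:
z = 210 (z = 6*35 = 210)
-43*z*19 = -43*210*19 = -9030*19 = -171570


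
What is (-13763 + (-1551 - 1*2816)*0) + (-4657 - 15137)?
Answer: -33557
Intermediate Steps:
(-13763 + (-1551 - 1*2816)*0) + (-4657 - 15137) = (-13763 + (-1551 - 2816)*0) - 19794 = (-13763 - 4367*0) - 19794 = (-13763 + 0) - 19794 = -13763 - 19794 = -33557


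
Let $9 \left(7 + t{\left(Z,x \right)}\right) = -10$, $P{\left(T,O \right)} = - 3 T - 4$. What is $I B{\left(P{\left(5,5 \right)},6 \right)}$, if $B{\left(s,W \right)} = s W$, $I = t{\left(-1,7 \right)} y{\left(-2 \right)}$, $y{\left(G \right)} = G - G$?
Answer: $0$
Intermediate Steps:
$P{\left(T,O \right)} = -4 - 3 T$
$t{\left(Z,x \right)} = - \frac{73}{9}$ ($t{\left(Z,x \right)} = -7 + \frac{1}{9} \left(-10\right) = -7 - \frac{10}{9} = - \frac{73}{9}$)
$y{\left(G \right)} = 0$
$I = 0$ ($I = \left(- \frac{73}{9}\right) 0 = 0$)
$B{\left(s,W \right)} = W s$
$I B{\left(P{\left(5,5 \right)},6 \right)} = 0 \cdot 6 \left(-4 - 15\right) = 0 \cdot 6 \left(-19\right) = 0 \left(-114\right) = 0$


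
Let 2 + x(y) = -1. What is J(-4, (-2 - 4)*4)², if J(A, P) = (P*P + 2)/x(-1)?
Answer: 334084/9 ≈ 37120.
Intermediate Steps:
x(y) = -3 (x(y) = -2 - 1 = -3)
J(A, P) = -⅔ - P²/3 (J(A, P) = (P*P + 2)/(-3) = (P² + 2)*(-⅓) = (2 + P²)*(-⅓) = -⅔ - P²/3)
J(-4, (-2 - 4)*4)² = (-⅔ - 16*(-2 - 4)²/3)² = (-⅔ - (-6*4)²/3)² = (-⅔ - ⅓*(-24)²)² = (-⅔ - ⅓*576)² = (-⅔ - 192)² = (-578/3)² = 334084/9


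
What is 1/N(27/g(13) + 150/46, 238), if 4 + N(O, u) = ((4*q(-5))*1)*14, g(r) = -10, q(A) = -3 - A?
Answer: 1/108 ≈ 0.0092593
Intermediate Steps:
N(O, u) = 108 (N(O, u) = -4 + ((4*(-3 - 1*(-5)))*1)*14 = -4 + ((4*(-3 + 5))*1)*14 = -4 + ((4*2)*1)*14 = -4 + (8*1)*14 = -4 + 8*14 = -4 + 112 = 108)
1/N(27/g(13) + 150/46, 238) = 1/108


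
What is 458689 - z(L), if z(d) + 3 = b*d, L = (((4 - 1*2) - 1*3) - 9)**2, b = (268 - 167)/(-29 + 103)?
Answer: 16966554/37 ≈ 4.5856e+5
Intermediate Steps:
b = 101/74 ≈ 1.3649
L = 100 (L = (((4 - 2) - 3) - 9)**2 = ((2 - 3) - 9)**2 = (-1 - 9)**2 = (-10)**2 = 100)
z(d) = -3 + 101*d/74
458689 - z(L) = 458689 - (-3 + (101/74)*100) = 458689 - (-3 + 5050/37) = 458689 - 1*4939/37 = 458689 - 4939/37 = 16966554/37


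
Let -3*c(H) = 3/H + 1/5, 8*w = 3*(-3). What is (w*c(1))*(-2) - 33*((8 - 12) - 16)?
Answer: 3288/5 ≈ 657.60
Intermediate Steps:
w = -9/8 (w = (3*(-3))/8 = (1/8)*(-9) = -9/8 ≈ -1.1250)
c(H) = -1/15 - 1/H (c(H) = -(3/H + 1/5)/3 = -(1/5 + 3/H)/3 = -1/15 - 1/H)
(w*c(1))*(-2) - 33*((8 - 12) - 16) = -3*(-15 - 1*1)/(40*1)*(-2) - 33*((8 - 12) - 16) = -3*(-15 - 1)/40*(-2) - 33*(-4 - 16) = -3*(-16)/40*(-2) - 33*(-20) = -9/8*(-16/15)*(-2) + 660 = (6/5)*(-2) + 660 = -12/5 + 660 = 3288/5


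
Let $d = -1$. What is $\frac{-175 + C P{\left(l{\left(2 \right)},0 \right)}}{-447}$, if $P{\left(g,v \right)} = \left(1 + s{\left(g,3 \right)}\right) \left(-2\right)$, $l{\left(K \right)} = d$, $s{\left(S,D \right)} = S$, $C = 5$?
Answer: $\frac{175}{447} \approx 0.3915$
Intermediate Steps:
$l{\left(K \right)} = -1$
$P{\left(g,v \right)} = -2 - 2 g$ ($P{\left(g,v \right)} = \left(1 + g\right) \left(-2\right) = -2 - 2 g$)
$\frac{-175 + C P{\left(l{\left(2 \right)},0 \right)}}{-447} = \frac{-175 + 5 \left(-2 - -2\right)}{-447} = \left(-175 + 5 \left(-2 + 2\right)\right) \left(- \frac{1}{447}\right) = \left(-175 + 5 \cdot 0\right) \left(- \frac{1}{447}\right) = \left(-175 + 0\right) \left(- \frac{1}{447}\right) = \left(-175\right) \left(- \frac{1}{447}\right) = \frac{175}{447}$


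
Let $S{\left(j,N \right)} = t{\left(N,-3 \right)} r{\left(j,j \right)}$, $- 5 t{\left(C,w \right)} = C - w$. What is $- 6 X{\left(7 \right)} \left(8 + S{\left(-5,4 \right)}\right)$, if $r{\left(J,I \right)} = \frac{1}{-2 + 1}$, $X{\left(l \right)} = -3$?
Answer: $\frac{846}{5} \approx 169.2$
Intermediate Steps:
$t{\left(C,w \right)} = - \frac{C}{5} + \frac{w}{5}$ ($t{\left(C,w \right)} = - \frac{C - w}{5} = - \frac{C}{5} + \frac{w}{5}$)
$r{\left(J,I \right)} = -1$ ($r{\left(J,I \right)} = \frac{1}{-1} = -1$)
$S{\left(j,N \right)} = \frac{3}{5} + \frac{N}{5}$ ($S{\left(j,N \right)} = \left(- \frac{N}{5} + \frac{1}{5} \left(-3\right)\right) \left(-1\right) = \left(- \frac{N}{5} - \frac{3}{5}\right) \left(-1\right) = \left(- \frac{3}{5} - \frac{N}{5}\right) \left(-1\right) = \frac{3}{5} + \frac{N}{5}$)
$- 6 X{\left(7 \right)} \left(8 + S{\left(-5,4 \right)}\right) = \left(-6\right) \left(-3\right) \left(8 + \left(\frac{3}{5} + \frac{1}{5} \cdot 4\right)\right) = 18 \left(8 + \left(\frac{3}{5} + \frac{4}{5}\right)\right) = 18 \left(8 + \frac{7}{5}\right) = 18 \cdot \frac{47}{5} = \frac{846}{5}$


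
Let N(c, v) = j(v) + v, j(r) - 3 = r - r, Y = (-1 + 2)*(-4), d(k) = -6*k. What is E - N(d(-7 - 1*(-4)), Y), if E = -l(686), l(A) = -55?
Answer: 56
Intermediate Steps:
Y = -4 (Y = 1*(-4) = -4)
j(r) = 3 (j(r) = 3 + (r - r) = 3 + 0 = 3)
E = 55 (E = -1*(-55) = 55)
N(c, v) = 3 + v
E - N(d(-7 - 1*(-4)), Y) = 55 - (3 - 4) = 55 - 1*(-1) = 55 + 1 = 56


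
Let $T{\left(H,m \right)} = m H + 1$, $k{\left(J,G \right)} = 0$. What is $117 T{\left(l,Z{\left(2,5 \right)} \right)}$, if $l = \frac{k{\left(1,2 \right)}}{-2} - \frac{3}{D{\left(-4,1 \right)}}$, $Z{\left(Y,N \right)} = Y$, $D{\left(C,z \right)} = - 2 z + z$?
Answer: $819$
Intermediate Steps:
$D{\left(C,z \right)} = - z$
$l = 3$ ($l = \frac{0}{-2} - \frac{3}{\left(-1\right) 1} = 0 \left(- \frac{1}{2}\right) - \frac{3}{-1} = 0 - -3 = 0 + 3 = 3$)
$T{\left(H,m \right)} = 1 + H m$ ($T{\left(H,m \right)} = H m + 1 = 1 + H m$)
$117 T{\left(l,Z{\left(2,5 \right)} \right)} = 117 \left(1 + 3 \cdot 2\right) = 117 \left(1 + 6\right) = 117 \cdot 7 = 819$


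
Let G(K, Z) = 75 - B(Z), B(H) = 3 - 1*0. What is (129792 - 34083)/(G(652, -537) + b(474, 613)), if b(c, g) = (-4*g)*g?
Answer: -95709/1503004 ≈ -0.063679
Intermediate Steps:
B(H) = 3 (B(H) = 3 + 0 = 3)
b(c, g) = -4*g²
G(K, Z) = 72 (G(K, Z) = 75 - 1*3 = 75 - 3 = 72)
(129792 - 34083)/(G(652, -537) + b(474, 613)) = (129792 - 34083)/(72 - 4*613²) = 95709/(72 - 4*375769) = 95709/(72 - 1503076) = 95709/(-1503004) = 95709*(-1/1503004) = -95709/1503004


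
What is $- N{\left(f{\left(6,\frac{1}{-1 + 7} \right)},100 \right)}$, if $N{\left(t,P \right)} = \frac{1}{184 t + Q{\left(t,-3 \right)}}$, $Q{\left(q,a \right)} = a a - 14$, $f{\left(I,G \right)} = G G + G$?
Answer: $- \frac{9}{277} \approx -0.032491$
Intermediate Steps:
$f{\left(I,G \right)} = G + G^{2}$ ($f{\left(I,G \right)} = G^{2} + G = G + G^{2}$)
$Q{\left(q,a \right)} = -14 + a^{2}$ ($Q{\left(q,a \right)} = a^{2} - 14 = -14 + a^{2}$)
$N{\left(t,P \right)} = \frac{1}{-5 + 184 t}$ ($N{\left(t,P \right)} = \frac{1}{184 t - \left(14 - \left(-3\right)^{2}\right)} = \frac{1}{184 t + \left(-14 + 9\right)} = \frac{1}{184 t - 5} = \frac{1}{-5 + 184 t}$)
$- N{\left(f{\left(6,\frac{1}{-1 + 7} \right)},100 \right)} = - \frac{1}{-5 + 184 \frac{1 + \frac{1}{-1 + 7}}{-1 + 7}} = - \frac{1}{-5 + 184 \frac{1 + \frac{1}{6}}{6}} = - \frac{1}{-5 + 184 \cdot \frac{1}{6} \cdot \frac{7}{6}} = - \frac{1}{-5 + 184 \cdot \frac{7}{36}} = - \frac{1}{-5 + \frac{322}{9}} = - \frac{1}{\frac{277}{9}} = \left(-1\right) \frac{9}{277} = - \frac{9}{277}$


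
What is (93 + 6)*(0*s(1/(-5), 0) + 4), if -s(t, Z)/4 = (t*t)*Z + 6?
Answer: 396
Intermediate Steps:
s(t, Z) = -24 - 4*Z*t² (s(t, Z) = -4*((t*t)*Z + 6) = -4*(t²*Z + 6) = -4*(Z*t² + 6) = -4*(6 + Z*t²) = -24 - 4*Z*t²)
(93 + 6)*(0*s(1/(-5), 0) + 4) = (93 + 6)*(0*(-24 - 4*0*(1/(-5))²) + 4) = 99*(0*(-24 - 4*0*(-⅕)²) + 4) = 99*(0*(-24 - 4*0*1/25) + 4) = 99*(0*(-24 + 0) + 4) = 99*(0*(-24) + 4) = 99*(0 + 4) = 99*4 = 396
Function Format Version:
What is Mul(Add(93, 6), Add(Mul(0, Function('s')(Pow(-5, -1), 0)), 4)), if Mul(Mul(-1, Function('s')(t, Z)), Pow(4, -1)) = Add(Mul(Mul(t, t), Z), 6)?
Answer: 396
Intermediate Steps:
Function('s')(t, Z) = Add(-24, Mul(-4, Z, Pow(t, 2))) (Function('s')(t, Z) = Mul(-4, Add(Mul(Mul(t, t), Z), 6)) = Mul(-4, Add(Mul(Pow(t, 2), Z), 6)) = Mul(-4, Add(Mul(Z, Pow(t, 2)), 6)) = Mul(-4, Add(6, Mul(Z, Pow(t, 2)))) = Add(-24, Mul(-4, Z, Pow(t, 2))))
Mul(Add(93, 6), Add(Mul(0, Function('s')(Pow(-5, -1), 0)), 4)) = Mul(Add(93, 6), Add(Mul(0, Add(-24, Mul(-4, 0, Pow(Pow(-5, -1), 2)))), 4)) = Mul(99, Add(Mul(0, Add(-24, Mul(-4, 0, Pow(Rational(-1, 5), 2)))), 4)) = Mul(99, Add(Mul(0, Add(-24, Mul(-4, 0, Rational(1, 25)))), 4)) = Mul(99, Add(Mul(0, Add(-24, 0)), 4)) = Mul(99, Add(Mul(0, -24), 4)) = Mul(99, Add(0, 4)) = Mul(99, 4) = 396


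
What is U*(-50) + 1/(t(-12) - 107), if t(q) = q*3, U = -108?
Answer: 772199/143 ≈ 5400.0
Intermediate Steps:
t(q) = 3*q
U*(-50) + 1/(t(-12) - 107) = -108*(-50) + 1/(3*(-12) - 107) = 5400 + 1/(-36 - 107) = 5400 + 1/(-143) = 5400 - 1/143 = 772199/143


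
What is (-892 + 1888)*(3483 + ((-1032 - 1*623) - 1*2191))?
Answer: -361548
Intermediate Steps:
(-892 + 1888)*(3483 + ((-1032 - 1*623) - 1*2191)) = 996*(3483 + ((-1032 - 623) - 2191)) = 996*(3483 + (-1655 - 2191)) = 996*(3483 - 3846) = 996*(-363) = -361548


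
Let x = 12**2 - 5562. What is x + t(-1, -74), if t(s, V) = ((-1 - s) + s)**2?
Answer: -5417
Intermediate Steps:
t(s, V) = 1 (t(s, V) = (-1)**2 = 1)
x = -5418 (x = 144 - 5562 = -5418)
x + t(-1, -74) = -5418 + 1 = -5417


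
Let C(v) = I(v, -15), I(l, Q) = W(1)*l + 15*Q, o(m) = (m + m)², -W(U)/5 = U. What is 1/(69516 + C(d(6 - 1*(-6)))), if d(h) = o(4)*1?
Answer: 1/68971 ≈ 1.4499e-5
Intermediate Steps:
W(U) = -5*U
o(m) = 4*m² (o(m) = (2*m)² = 4*m²)
d(h) = 64 (d(h) = (4*4²)*1 = (4*16)*1 = 64*1 = 64)
I(l, Q) = -5*l + 15*Q (I(l, Q) = (-5*1)*l + 15*Q = -5*l + 15*Q)
C(v) = -225 - 5*v (C(v) = -5*v + 15*(-15) = -5*v - 225 = -225 - 5*v)
1/(69516 + C(d(6 - 1*(-6)))) = 1/(69516 + (-225 - 5*64)) = 1/(69516 + (-225 - 320)) = 1/(69516 - 545) = 1/68971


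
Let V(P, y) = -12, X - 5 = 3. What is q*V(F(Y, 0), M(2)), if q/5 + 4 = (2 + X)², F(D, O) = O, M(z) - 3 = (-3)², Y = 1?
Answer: -5760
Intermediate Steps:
X = 8 (X = 5 + 3 = 8)
M(z) = 12 (M(z) = 3 + (-3)² = 3 + 9 = 12)
q = 480 (q = -20 + 5*(2 + 8)² = -20 + 5*10² = -20 + 5*100 = -20 + 500 = 480)
q*V(F(Y, 0), M(2)) = 480*(-12) = -5760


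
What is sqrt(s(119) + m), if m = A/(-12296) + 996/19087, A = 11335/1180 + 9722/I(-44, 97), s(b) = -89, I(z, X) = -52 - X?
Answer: I*sqrt(378610643699110884424181330)/2063192773832 ≈ 9.431*I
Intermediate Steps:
A = -1956609/35164 (A = 11335/1180 + 9722/(-52 - 1*97) = 11335*(1/1180) + 9722/(-52 - 97) = 2267/236 + 9722/(-149) = 2267/236 + 9722*(-1/149) = 2267/236 - 9722/149 = -1956609/35164 ≈ -55.642)
m = 467992833807/8252771095328 (m = -1956609/35164/(-12296) + 996/19087 = -1956609/35164*(-1/12296) + 996*(1/19087) = 1956609/432376544 + 996/19087 = 467992833807/8252771095328 ≈ 0.056707)
sqrt(s(119) + m) = sqrt(-89 + 467992833807/8252771095328) = sqrt(-734028634650385/8252771095328) = I*sqrt(378610643699110884424181330)/2063192773832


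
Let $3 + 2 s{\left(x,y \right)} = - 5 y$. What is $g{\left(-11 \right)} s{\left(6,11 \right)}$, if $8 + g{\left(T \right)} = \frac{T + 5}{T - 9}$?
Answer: $\frac{2233}{10} \approx 223.3$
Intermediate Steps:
$s{\left(x,y \right)} = - \frac{3}{2} - \frac{5 y}{2}$ ($s{\left(x,y \right)} = - \frac{3}{2} + \frac{\left(-5\right) y}{2} = - \frac{3}{2} - \frac{5 y}{2}$)
$g{\left(T \right)} = -8 + \frac{5 + T}{-9 + T}$ ($g{\left(T \right)} = -8 + \frac{T + 5}{T - 9} = -8 + \frac{5 + T}{-9 + T}$)
$g{\left(-11 \right)} s{\left(6,11 \right)} = \frac{7 \left(11 - -11\right)}{-9 - 11} \left(- \frac{3}{2} - \frac{55}{2}\right) = \frac{7 \left(11 + 11\right)}{-20} \left(- \frac{3}{2} - \frac{55}{2}\right) = 7 \left(- \frac{1}{20}\right) 22 \left(-29\right) = \left(- \frac{77}{10}\right) \left(-29\right) = \frac{2233}{10}$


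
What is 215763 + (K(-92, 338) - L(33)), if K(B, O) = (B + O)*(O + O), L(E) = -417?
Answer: 382476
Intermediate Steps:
K(B, O) = 2*O*(B + O) (K(B, O) = (B + O)*(2*O) = 2*O*(B + O))
215763 + (K(-92, 338) - L(33)) = 215763 + (2*338*(-92 + 338) - 1*(-417)) = 215763 + (2*338*246 + 417) = 215763 + (166296 + 417) = 215763 + 166713 = 382476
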